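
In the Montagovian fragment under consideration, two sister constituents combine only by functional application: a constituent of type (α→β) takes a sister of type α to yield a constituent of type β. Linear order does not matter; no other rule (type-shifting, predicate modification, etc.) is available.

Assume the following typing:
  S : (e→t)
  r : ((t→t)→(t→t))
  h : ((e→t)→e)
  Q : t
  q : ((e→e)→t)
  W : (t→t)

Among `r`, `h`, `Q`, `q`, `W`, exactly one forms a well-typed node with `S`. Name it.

r : ((t→t)→(t→t)) — does not combine with S.
h — combines: h : ((e→t)→e) takes S : (e→t) as argument, giving e.
Q : t — does not combine with S.
q : ((e→e)→t) — does not combine with S.
W : (t→t) — does not combine with S.

h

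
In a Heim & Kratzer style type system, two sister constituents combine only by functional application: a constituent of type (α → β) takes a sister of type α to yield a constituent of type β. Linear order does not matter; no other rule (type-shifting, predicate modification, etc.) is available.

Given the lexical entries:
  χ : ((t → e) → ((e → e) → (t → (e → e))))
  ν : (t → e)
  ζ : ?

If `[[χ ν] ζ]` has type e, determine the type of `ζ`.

[[χ ν] ζ] is required to be e. [χ ν] : ((e → e) → (t → (e → e))) cannot yield e as functor, so ζ : (((e → e) → (t → (e → e))) → e).

(((e → e) → (t → (e → e))) → e)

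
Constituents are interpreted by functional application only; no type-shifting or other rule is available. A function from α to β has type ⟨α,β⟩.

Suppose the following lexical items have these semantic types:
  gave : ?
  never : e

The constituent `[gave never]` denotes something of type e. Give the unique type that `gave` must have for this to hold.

⟨e,e⟩

[gave never] is required to be e. never : e cannot yield e as functor, so gave : ⟨e,e⟩.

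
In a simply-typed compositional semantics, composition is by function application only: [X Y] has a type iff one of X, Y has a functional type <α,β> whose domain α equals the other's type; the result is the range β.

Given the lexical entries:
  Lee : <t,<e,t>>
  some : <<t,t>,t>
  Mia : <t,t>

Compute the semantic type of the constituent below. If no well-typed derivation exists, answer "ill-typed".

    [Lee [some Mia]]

<e,t>

[some Mia]: some is <<t,t>,t>, Mia is <t,t>; result t.
[Lee [some Mia]]: Lee is <t,<e,t>>, [some Mia] is t; result <e,t>.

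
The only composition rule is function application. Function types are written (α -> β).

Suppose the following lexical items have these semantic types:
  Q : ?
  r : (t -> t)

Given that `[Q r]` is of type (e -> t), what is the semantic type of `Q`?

For [Q r] to have type (e -> t) with r of type (t -> t), Q must be the function: Q : ((t -> t) -> (e -> t)).

((t -> t) -> (e -> t))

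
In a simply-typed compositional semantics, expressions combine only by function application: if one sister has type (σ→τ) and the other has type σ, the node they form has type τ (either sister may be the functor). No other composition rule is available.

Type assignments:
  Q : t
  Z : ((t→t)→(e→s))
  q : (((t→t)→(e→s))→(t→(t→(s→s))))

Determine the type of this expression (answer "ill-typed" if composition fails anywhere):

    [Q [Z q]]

[Z q]: functor q : (((t→t)→(e→s))→(t→(t→(s→s)))), argument Z : ((t→t)→(e→s)); result (t→(t→(s→s))).
[Q [Z q]]: functor [Z q] : (t→(t→(s→s))), argument Q : t; result (t→(s→s)).

(t→(s→s))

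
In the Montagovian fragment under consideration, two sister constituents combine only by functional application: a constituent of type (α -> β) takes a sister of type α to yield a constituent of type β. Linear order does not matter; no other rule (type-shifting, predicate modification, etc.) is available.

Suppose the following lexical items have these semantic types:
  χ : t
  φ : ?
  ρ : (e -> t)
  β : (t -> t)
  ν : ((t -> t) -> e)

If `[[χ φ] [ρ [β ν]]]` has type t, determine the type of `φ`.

(t -> (t -> t))

For [[χ φ] [ρ [β ν]]] to have type t with [ρ [β ν]] of type t, [χ φ] must be the function: [χ φ] : (t -> t).
For [χ φ] to have type (t -> t) with χ of type t, φ must be the function: φ : (t -> (t -> t)).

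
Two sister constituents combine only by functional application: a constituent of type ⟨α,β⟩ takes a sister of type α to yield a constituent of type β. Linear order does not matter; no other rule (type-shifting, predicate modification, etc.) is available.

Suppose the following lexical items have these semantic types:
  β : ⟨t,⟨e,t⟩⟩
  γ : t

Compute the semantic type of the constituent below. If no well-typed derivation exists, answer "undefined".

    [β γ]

⟨e,t⟩

[β γ]: β is ⟨t,⟨e,t⟩⟩, γ is t; result ⟨e,t⟩.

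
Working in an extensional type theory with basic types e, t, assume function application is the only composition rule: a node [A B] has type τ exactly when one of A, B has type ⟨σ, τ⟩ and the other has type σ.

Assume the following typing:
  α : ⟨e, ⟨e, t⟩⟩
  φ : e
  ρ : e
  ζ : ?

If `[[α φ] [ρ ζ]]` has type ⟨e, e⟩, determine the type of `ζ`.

[[α φ] [ρ ζ]] is required to be ⟨e, e⟩. [α φ] : ⟨e, t⟩ cannot yield ⟨e, e⟩ as functor, so [ρ ζ] : ⟨⟨e, t⟩, ⟨e, e⟩⟩.
[ρ ζ] is required to be ⟨⟨e, t⟩, ⟨e, e⟩⟩. ρ : e cannot yield ⟨⟨e, t⟩, ⟨e, e⟩⟩ as functor, so ζ : ⟨e, ⟨⟨e, t⟩, ⟨e, e⟩⟩⟩.

⟨e, ⟨⟨e, t⟩, ⟨e, e⟩⟩⟩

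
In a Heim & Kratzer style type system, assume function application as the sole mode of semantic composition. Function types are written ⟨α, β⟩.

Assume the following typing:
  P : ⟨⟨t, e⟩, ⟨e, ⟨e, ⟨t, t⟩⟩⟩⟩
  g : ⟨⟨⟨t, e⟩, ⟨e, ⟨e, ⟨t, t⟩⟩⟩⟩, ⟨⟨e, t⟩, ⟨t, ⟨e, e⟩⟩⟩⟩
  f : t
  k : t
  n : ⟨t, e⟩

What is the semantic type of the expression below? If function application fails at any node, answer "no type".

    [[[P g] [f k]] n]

no type

At [P g], g : ⟨⟨⟨t, e⟩, ⟨e, ⟨e, ⟨t, t⟩⟩⟩⟩, ⟨⟨e, t⟩, ⟨t, ⟨e, e⟩⟩⟩⟩ takes P : ⟨⟨t, e⟩, ⟨e, ⟨e, ⟨t, t⟩⟩⟩⟩, giving ⟨⟨e, t⟩, ⟨t, ⟨e, e⟩⟩⟩.
[f k]: t and t cannot combine by function application — type clash.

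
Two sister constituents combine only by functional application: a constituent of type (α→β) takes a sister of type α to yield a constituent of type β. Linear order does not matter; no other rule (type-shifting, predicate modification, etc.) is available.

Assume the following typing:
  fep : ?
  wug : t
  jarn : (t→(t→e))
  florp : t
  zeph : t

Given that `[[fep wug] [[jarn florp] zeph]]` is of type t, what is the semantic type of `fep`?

(t→(e→t))

At [[fep wug] [[jarn florp] zeph]] (required: t): [[jarn florp] zeph] is e, which is not a function with range t; hence [fep wug] is the functor — type (e→t).
At [fep wug] (required: (e→t)): wug is t, which is not a function with range (e→t); hence fep is the functor — type (t→(e→t)).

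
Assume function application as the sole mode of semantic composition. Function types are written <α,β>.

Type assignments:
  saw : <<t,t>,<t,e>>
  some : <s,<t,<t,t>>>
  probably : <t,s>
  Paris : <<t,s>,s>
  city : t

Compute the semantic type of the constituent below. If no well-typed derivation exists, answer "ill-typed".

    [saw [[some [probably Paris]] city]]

[probably Paris]: <<t,s>,s> applied to <t,s> yields s.
[some [probably Paris]]: <s,<t,<t,t>>> applied to s yields <t,<t,t>>.
[[some [probably Paris]] city]: <t,<t,t>> applied to t yields <t,t>.
[saw [[some [probably Paris]] city]]: <<t,t>,<t,e>> applied to <t,t> yields <t,e>.

<t,e>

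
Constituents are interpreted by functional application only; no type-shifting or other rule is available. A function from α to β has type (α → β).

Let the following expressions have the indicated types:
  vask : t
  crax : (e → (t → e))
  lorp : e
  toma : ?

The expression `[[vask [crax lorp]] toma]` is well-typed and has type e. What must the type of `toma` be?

For [[vask [crax lorp]] toma] to have type e with [vask [crax lorp]] of type e, toma must be the function: toma : (e → e).

(e → e)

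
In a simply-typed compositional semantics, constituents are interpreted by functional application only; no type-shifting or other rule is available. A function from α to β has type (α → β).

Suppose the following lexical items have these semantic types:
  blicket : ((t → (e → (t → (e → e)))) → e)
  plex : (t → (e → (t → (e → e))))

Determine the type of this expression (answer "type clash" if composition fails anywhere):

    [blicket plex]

e

[blicket plex] — blicket of type ((t → (e → (t → (e → e)))) → e) combines with plex of type (t → (e → (t → (e → e)))): type e.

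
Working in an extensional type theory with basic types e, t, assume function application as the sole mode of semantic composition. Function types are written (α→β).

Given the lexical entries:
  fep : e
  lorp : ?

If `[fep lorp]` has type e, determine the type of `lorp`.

(e→e)

For [fep lorp] to have type e with fep of type e, lorp must be the function: lorp : (e→e).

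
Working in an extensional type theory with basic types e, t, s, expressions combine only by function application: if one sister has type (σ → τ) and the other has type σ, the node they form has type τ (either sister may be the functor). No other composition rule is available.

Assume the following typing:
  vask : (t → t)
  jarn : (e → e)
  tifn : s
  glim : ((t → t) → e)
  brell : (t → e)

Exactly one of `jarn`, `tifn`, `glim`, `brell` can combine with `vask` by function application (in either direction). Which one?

glim

jarn : (e → e) — vask needs t; jarn needs e; neither fits.
tifn : s — vask needs t; tifn needs nothing (atomic); neither fits.
glim — combines: glim : ((t → t) → e) takes vask : (t → t) as argument, giving e.
brell : (t → e) — vask needs t; brell needs t; neither fits.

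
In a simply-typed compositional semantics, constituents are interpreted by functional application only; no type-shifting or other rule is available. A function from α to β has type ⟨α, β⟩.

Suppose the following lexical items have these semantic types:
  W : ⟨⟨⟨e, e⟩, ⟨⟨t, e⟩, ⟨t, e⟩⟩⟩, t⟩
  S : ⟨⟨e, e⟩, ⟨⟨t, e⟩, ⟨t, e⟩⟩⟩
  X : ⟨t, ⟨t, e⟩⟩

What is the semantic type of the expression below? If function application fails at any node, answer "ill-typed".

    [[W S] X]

⟨t, e⟩

[W S]: ⟨⟨⟨e, e⟩, ⟨⟨t, e⟩, ⟨t, e⟩⟩⟩, t⟩ applied to ⟨⟨e, e⟩, ⟨⟨t, e⟩, ⟨t, e⟩⟩⟩ yields t.
[[W S] X]: ⟨t, ⟨t, e⟩⟩ applied to t yields ⟨t, e⟩.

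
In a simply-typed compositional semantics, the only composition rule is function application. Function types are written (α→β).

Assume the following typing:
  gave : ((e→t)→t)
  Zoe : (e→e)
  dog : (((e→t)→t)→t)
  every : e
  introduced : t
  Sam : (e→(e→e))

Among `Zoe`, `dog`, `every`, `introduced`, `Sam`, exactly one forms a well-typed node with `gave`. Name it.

Zoe : (e→e) — neither side's domain matches the other.
dog — combines: dog : (((e→t)→t)→t) takes gave : ((e→t)→t) as argument, giving t.
every : e — neither side's domain matches the other.
introduced : t — neither side's domain matches the other.
Sam : (e→(e→e)) — neither side's domain matches the other.

dog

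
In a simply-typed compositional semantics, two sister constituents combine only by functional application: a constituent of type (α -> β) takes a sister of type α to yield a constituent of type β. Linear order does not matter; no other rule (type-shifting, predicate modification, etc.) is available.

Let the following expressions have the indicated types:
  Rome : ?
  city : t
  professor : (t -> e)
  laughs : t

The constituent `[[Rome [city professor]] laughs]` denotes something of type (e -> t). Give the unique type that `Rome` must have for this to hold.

At [[Rome [city professor]] laughs] (required: (e -> t)): laughs is t, which is not a function with range (e -> t); hence [Rome [city professor]] is the functor — type (t -> (e -> t)).
At [Rome [city professor]] (required: (t -> (e -> t))): [city professor] is e, which is not a function with range (t -> (e -> t)); hence Rome is the functor — type (e -> (t -> (e -> t))).

(e -> (t -> (e -> t)))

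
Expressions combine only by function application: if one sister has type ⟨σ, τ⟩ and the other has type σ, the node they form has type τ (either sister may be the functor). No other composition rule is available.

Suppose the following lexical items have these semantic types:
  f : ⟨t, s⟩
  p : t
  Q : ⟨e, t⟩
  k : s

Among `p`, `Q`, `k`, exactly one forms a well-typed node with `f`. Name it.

p — combines: f : ⟨t, s⟩ takes p : t as argument, giving s.
Q : ⟨e, t⟩ — no; f wants t, and Q wants e.
k : s — no; f wants t, and k wants nothing (atomic).

p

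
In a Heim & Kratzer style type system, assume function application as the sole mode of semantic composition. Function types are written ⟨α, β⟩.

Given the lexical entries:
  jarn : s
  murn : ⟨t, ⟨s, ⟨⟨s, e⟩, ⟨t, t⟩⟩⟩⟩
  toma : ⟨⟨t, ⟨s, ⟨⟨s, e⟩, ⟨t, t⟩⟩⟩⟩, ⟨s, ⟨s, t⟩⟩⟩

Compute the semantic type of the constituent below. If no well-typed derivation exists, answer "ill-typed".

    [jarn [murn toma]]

⟨s, t⟩

[murn toma]: ⟨⟨t, ⟨s, ⟨⟨s, e⟩, ⟨t, t⟩⟩⟩⟩, ⟨s, ⟨s, t⟩⟩⟩ applied to ⟨t, ⟨s, ⟨⟨s, e⟩, ⟨t, t⟩⟩⟩⟩ yields ⟨s, ⟨s, t⟩⟩.
[jarn [murn toma]]: ⟨s, ⟨s, t⟩⟩ applied to s yields ⟨s, t⟩.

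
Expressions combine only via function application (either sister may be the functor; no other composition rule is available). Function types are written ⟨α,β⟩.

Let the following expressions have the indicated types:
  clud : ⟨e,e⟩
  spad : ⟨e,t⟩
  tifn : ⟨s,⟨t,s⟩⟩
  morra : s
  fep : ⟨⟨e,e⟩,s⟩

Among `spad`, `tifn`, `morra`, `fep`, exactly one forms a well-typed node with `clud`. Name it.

fep

spad : ⟨e,t⟩ — clud needs e; spad needs e; neither fits.
tifn : ⟨s,⟨t,s⟩⟩ — clud needs e; tifn needs s; neither fits.
morra : s — clud needs e; morra needs nothing (atomic); neither fits.
fep — combines: fep : ⟨⟨e,e⟩,s⟩ takes clud : ⟨e,e⟩ as argument, giving s.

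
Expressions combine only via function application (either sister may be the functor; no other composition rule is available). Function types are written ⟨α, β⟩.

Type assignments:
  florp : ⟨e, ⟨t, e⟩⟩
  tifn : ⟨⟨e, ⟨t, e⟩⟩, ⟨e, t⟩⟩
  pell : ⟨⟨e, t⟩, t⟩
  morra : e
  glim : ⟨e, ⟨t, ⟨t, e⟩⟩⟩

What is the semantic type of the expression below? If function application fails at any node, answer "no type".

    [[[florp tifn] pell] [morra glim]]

⟨t, e⟩

[florp tifn]: ⟨⟨e, ⟨t, e⟩⟩, ⟨e, t⟩⟩ applied to ⟨e, ⟨t, e⟩⟩ yields ⟨e, t⟩.
[[florp tifn] pell]: ⟨⟨e, t⟩, t⟩ applied to ⟨e, t⟩ yields t.
[morra glim]: ⟨e, ⟨t, ⟨t, e⟩⟩⟩ applied to e yields ⟨t, ⟨t, e⟩⟩.
[[[florp tifn] pell] [morra glim]]: ⟨t, ⟨t, e⟩⟩ applied to t yields ⟨t, e⟩.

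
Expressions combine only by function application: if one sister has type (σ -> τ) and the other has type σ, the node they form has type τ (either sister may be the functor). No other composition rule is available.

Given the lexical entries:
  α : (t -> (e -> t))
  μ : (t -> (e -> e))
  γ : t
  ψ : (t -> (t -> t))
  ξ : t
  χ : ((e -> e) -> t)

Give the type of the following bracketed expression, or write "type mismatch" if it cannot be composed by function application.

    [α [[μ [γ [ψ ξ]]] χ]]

[ψ ξ] — ψ of type (t -> (t -> t)) combines with ξ of type t: type (t -> t).
[γ [ψ ξ]] — [ψ ξ] of type (t -> t) combines with γ of type t: type t.
[μ [γ [ψ ξ]]] — μ of type (t -> (e -> e)) combines with [γ [ψ ξ]] of type t: type (e -> e).
[[μ [γ [ψ ξ]]] χ] — χ of type ((e -> e) -> t) combines with [μ [γ [ψ ξ]]] of type (e -> e): type t.
[α [[μ [γ [ψ ξ]]] χ]] — α of type (t -> (e -> t)) combines with [[μ [γ [ψ ξ]]] χ] of type t: type (e -> t).

(e -> t)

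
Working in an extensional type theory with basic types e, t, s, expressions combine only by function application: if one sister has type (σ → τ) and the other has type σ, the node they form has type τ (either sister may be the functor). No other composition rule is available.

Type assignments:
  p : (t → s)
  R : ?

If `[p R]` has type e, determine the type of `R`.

[p R] is required to be e. p : (t → s) cannot yield e as functor, so R : ((t → s) → e).

((t → s) → e)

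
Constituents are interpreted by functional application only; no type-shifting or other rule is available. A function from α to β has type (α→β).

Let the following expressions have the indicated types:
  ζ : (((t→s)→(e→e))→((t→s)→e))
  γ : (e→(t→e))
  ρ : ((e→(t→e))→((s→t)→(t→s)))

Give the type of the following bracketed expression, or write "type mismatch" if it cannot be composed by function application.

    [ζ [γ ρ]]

type mismatch

At [γ ρ], ρ : ((e→(t→e))→((s→t)→(t→s))) takes γ : (e→(t→e)), giving ((s→t)→(t→s)).
At [ζ [γ ρ]]: neither (((t→s)→(e→e))→((t→s)→e)) nor ((s→t)→(t→s)) can take the other as argument; the node is ill-typed.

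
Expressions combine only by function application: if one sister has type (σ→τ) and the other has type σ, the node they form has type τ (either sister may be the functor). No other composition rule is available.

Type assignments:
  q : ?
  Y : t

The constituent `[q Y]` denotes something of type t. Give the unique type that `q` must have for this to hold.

(t→t)

[q Y] is required to be t. Y : t cannot yield t as functor, so q : (t→t).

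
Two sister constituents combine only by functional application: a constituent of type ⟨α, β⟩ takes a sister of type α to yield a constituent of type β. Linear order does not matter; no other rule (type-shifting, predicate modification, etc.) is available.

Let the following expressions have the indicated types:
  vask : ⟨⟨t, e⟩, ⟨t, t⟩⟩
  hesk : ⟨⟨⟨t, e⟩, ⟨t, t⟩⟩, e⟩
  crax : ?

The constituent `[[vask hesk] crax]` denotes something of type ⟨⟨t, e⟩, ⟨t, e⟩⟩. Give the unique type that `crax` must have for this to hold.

⟨e, ⟨⟨t, e⟩, ⟨t, e⟩⟩⟩

At [[vask hesk] crax] (required: ⟨⟨t, e⟩, ⟨t, e⟩⟩): [vask hesk] is e, which is not a function with range ⟨⟨t, e⟩, ⟨t, e⟩⟩; hence crax is the functor — type ⟨e, ⟨⟨t, e⟩, ⟨t, e⟩⟩⟩.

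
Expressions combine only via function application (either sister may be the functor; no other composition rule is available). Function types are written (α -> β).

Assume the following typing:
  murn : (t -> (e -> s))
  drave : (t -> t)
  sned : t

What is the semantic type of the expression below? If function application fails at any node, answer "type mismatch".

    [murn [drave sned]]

(e -> s)

[drave sned] — drave of type (t -> t) combines with sned of type t: type t.
[murn [drave sned]] — murn of type (t -> (e -> s)) combines with [drave sned] of type t: type (e -> s).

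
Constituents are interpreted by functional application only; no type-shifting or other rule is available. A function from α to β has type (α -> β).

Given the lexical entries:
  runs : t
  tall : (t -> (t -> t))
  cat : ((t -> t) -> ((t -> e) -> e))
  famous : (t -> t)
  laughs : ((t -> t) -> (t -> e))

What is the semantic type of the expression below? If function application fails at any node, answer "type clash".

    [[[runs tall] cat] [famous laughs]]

[runs tall]: tall is (t -> (t -> t)), runs is t; result (t -> t).
[[runs tall] cat]: cat is ((t -> t) -> ((t -> e) -> e)), [runs tall] is (t -> t); result ((t -> e) -> e).
[famous laughs]: laughs is ((t -> t) -> (t -> e)), famous is (t -> t); result (t -> e).
[[[runs tall] cat] [famous laughs]]: [[runs tall] cat] is ((t -> e) -> e), [famous laughs] is (t -> e); result e.

e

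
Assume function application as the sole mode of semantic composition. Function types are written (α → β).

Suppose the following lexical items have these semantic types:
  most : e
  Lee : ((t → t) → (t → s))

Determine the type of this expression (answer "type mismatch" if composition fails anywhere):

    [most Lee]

[most Lee]: e with ((t → t) → (t → s)) — neither is a function whose domain matches the other; composition fails here.

type mismatch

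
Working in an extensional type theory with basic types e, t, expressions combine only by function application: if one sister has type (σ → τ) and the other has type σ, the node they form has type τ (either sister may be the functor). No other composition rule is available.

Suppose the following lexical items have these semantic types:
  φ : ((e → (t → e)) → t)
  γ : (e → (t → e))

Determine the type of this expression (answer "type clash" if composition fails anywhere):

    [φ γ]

[φ γ] — φ of type ((e → (t → e)) → t) combines with γ of type (e → (t → e)): type t.

t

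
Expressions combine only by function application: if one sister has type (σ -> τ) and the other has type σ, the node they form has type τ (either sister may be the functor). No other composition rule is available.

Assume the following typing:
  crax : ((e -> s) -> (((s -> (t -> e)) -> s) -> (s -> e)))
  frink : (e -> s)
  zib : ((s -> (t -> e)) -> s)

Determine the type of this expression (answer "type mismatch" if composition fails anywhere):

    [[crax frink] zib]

At [crax frink], crax : ((e -> s) -> (((s -> (t -> e)) -> s) -> (s -> e))) takes frink : (e -> s), giving (((s -> (t -> e)) -> s) -> (s -> e)).
At [[crax frink] zib], [crax frink] : (((s -> (t -> e)) -> s) -> (s -> e)) takes zib : ((s -> (t -> e)) -> s), giving (s -> e).

(s -> e)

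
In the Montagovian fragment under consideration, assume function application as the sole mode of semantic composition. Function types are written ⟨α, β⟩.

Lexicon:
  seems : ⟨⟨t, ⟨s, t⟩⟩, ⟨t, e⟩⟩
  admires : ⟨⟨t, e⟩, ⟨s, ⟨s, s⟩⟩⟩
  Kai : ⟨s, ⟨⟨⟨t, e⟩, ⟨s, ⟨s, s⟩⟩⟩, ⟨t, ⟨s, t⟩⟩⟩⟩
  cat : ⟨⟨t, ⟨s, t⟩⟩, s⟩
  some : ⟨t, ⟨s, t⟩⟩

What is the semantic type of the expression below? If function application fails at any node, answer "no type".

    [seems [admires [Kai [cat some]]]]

[cat some] — cat of type ⟨⟨t, ⟨s, t⟩⟩, s⟩ combines with some of type ⟨t, ⟨s, t⟩⟩: type s.
[Kai [cat some]] — Kai of type ⟨s, ⟨⟨⟨t, e⟩, ⟨s, ⟨s, s⟩⟩⟩, ⟨t, ⟨s, t⟩⟩⟩⟩ combines with [cat some] of type s: type ⟨⟨⟨t, e⟩, ⟨s, ⟨s, s⟩⟩⟩, ⟨t, ⟨s, t⟩⟩⟩.
[admires [Kai [cat some]]] — [Kai [cat some]] of type ⟨⟨⟨t, e⟩, ⟨s, ⟨s, s⟩⟩⟩, ⟨t, ⟨s, t⟩⟩⟩ combines with admires of type ⟨⟨t, e⟩, ⟨s, ⟨s, s⟩⟩⟩: type ⟨t, ⟨s, t⟩⟩.
[seems [admires [Kai [cat some]]]] — seems of type ⟨⟨t, ⟨s, t⟩⟩, ⟨t, e⟩⟩ combines with [admires [Kai [cat some]]] of type ⟨t, ⟨s, t⟩⟩: type ⟨t, e⟩.

⟨t, e⟩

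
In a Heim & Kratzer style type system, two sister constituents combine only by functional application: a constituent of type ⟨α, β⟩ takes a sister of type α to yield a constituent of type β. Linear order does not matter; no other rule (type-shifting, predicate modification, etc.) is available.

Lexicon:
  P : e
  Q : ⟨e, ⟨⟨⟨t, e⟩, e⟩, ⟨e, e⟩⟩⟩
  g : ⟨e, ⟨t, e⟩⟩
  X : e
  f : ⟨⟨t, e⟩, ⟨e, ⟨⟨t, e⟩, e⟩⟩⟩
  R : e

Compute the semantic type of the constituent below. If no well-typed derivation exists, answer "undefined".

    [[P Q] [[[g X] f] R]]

⟨e, e⟩

At [P Q], Q : ⟨e, ⟨⟨⟨t, e⟩, e⟩, ⟨e, e⟩⟩⟩ takes P : e, giving ⟨⟨⟨t, e⟩, e⟩, ⟨e, e⟩⟩.
At [g X], g : ⟨e, ⟨t, e⟩⟩ takes X : e, giving ⟨t, e⟩.
At [[g X] f], f : ⟨⟨t, e⟩, ⟨e, ⟨⟨t, e⟩, e⟩⟩⟩ takes [g X] : ⟨t, e⟩, giving ⟨e, ⟨⟨t, e⟩, e⟩⟩.
At [[[g X] f] R], [[g X] f] : ⟨e, ⟨⟨t, e⟩, e⟩⟩ takes R : e, giving ⟨⟨t, e⟩, e⟩.
At [[P Q] [[[g X] f] R]], [P Q] : ⟨⟨⟨t, e⟩, e⟩, ⟨e, e⟩⟩ takes [[[g X] f] R] : ⟨⟨t, e⟩, e⟩, giving ⟨e, e⟩.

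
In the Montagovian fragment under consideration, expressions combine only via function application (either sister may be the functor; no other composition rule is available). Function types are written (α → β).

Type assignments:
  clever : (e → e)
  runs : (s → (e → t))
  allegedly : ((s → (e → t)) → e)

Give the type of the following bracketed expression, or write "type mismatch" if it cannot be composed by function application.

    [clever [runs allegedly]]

e

At [runs allegedly], allegedly : ((s → (e → t)) → e) takes runs : (s → (e → t)), giving e.
At [clever [runs allegedly]], clever : (e → e) takes [runs allegedly] : e, giving e.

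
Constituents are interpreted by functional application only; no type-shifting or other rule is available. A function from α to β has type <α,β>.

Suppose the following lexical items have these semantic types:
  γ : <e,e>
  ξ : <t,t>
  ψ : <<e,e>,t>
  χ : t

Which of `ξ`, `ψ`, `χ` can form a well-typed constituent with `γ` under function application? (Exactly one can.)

ψ

ξ : <t,t> — neither side's domain matches the other.
ψ — combines: ψ : <<e,e>,t> takes γ : <e,e> as argument, giving t.
χ : t — neither side's domain matches the other.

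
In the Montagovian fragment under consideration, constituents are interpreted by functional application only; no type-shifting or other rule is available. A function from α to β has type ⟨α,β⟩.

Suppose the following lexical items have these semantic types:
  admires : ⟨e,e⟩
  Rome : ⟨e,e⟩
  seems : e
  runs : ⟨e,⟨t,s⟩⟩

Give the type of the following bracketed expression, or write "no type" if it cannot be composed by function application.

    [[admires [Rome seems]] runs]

⟨t,s⟩

[Rome seems]: Rome is ⟨e,e⟩, seems is e; result e.
[admires [Rome seems]]: admires is ⟨e,e⟩, [Rome seems] is e; result e.
[[admires [Rome seems]] runs]: runs is ⟨e,⟨t,s⟩⟩, [admires [Rome seems]] is e; result ⟨t,s⟩.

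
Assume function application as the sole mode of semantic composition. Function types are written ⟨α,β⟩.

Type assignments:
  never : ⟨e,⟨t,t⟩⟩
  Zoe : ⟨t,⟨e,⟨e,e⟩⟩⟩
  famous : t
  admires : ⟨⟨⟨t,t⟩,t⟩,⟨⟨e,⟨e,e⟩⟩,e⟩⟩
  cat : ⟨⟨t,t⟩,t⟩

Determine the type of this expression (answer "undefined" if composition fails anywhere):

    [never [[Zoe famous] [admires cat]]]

[Zoe famous]: ⟨t,⟨e,⟨e,e⟩⟩⟩ applied to t yields ⟨e,⟨e,e⟩⟩.
[admires cat]: ⟨⟨⟨t,t⟩,t⟩,⟨⟨e,⟨e,e⟩⟩,e⟩⟩ applied to ⟨⟨t,t⟩,t⟩ yields ⟨⟨e,⟨e,e⟩⟩,e⟩.
[[Zoe famous] [admires cat]]: ⟨⟨e,⟨e,e⟩⟩,e⟩ applied to ⟨e,⟨e,e⟩⟩ yields e.
[never [[Zoe famous] [admires cat]]]: ⟨e,⟨t,t⟩⟩ applied to e yields ⟨t,t⟩.

⟨t,t⟩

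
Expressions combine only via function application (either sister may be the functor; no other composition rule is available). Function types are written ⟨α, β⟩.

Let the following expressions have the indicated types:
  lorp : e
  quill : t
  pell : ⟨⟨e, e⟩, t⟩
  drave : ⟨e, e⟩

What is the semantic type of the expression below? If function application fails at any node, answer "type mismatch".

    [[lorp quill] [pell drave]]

[lorp quill]: e and t cannot combine by function application — type clash.

type mismatch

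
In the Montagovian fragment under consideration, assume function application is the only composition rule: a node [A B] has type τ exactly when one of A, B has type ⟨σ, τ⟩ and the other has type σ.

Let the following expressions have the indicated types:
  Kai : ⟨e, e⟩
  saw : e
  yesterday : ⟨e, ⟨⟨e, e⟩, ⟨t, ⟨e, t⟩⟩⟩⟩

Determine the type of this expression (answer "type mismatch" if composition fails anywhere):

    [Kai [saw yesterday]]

⟨t, ⟨e, t⟩⟩

[saw yesterday]: functor yesterday : ⟨e, ⟨⟨e, e⟩, ⟨t, ⟨e, t⟩⟩⟩⟩, argument saw : e; result ⟨⟨e, e⟩, ⟨t, ⟨e, t⟩⟩⟩.
[Kai [saw yesterday]]: functor [saw yesterday] : ⟨⟨e, e⟩, ⟨t, ⟨e, t⟩⟩⟩, argument Kai : ⟨e, e⟩; result ⟨t, ⟨e, t⟩⟩.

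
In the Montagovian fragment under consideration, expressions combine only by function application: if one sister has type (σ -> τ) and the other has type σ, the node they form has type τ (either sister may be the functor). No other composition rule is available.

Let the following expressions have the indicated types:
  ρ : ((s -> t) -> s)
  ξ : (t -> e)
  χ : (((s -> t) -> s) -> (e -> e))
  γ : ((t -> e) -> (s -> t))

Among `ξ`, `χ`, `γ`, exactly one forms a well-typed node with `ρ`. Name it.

ξ : (t -> e) — neither side's domain matches the other.
χ — combines: χ : (((s -> t) -> s) -> (e -> e)) takes ρ : ((s -> t) -> s) as argument, giving (e -> e).
γ : ((t -> e) -> (s -> t)) — neither side's domain matches the other.

χ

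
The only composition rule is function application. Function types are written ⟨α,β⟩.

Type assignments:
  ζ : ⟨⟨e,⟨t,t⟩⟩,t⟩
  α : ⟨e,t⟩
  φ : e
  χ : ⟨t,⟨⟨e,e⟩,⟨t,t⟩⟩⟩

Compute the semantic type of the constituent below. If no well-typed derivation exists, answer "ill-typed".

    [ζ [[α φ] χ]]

At [α φ], α : ⟨e,t⟩ takes φ : e, giving t.
At [[α φ] χ], χ : ⟨t,⟨⟨e,e⟩,⟨t,t⟩⟩⟩ takes [α φ] : t, giving ⟨⟨e,e⟩,⟨t,t⟩⟩.
[ζ [[α φ] χ]]: ⟨⟨e,⟨t,t⟩⟩,t⟩ with ⟨⟨e,e⟩,⟨t,t⟩⟩ — neither is a function whose domain matches the other; composition fails here.

ill-typed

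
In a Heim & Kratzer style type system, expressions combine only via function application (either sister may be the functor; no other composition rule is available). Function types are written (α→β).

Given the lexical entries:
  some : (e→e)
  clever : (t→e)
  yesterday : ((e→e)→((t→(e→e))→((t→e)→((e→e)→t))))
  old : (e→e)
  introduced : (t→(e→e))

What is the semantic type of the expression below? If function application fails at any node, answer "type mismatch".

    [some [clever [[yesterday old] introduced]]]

t

[yesterday old]: ((e→e)→((t→(e→e))→((t→e)→((e→e)→t)))) applied to (e→e) yields ((t→(e→e))→((t→e)→((e→e)→t))).
[[yesterday old] introduced]: ((t→(e→e))→((t→e)→((e→e)→t))) applied to (t→(e→e)) yields ((t→e)→((e→e)→t)).
[clever [[yesterday old] introduced]]: ((t→e)→((e→e)→t)) applied to (t→e) yields ((e→e)→t).
[some [clever [[yesterday old] introduced]]]: ((e→e)→t) applied to (e→e) yields t.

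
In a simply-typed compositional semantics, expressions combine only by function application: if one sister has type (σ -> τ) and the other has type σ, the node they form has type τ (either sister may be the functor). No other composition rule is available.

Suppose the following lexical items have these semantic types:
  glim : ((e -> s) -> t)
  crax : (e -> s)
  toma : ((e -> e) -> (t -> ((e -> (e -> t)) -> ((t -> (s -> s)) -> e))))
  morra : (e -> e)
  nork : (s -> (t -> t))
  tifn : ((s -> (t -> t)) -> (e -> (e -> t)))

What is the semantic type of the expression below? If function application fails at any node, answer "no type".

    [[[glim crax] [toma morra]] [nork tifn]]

[glim crax]: functor glim : ((e -> s) -> t), argument crax : (e -> s); result t.
[toma morra]: functor toma : ((e -> e) -> (t -> ((e -> (e -> t)) -> ((t -> (s -> s)) -> e)))), argument morra : (e -> e); result (t -> ((e -> (e -> t)) -> ((t -> (s -> s)) -> e))).
[[glim crax] [toma morra]]: functor [toma morra] : (t -> ((e -> (e -> t)) -> ((t -> (s -> s)) -> e))), argument [glim crax] : t; result ((e -> (e -> t)) -> ((t -> (s -> s)) -> e)).
[nork tifn]: functor tifn : ((s -> (t -> t)) -> (e -> (e -> t))), argument nork : (s -> (t -> t)); result (e -> (e -> t)).
[[[glim crax] [toma morra]] [nork tifn]]: functor [[glim crax] [toma morra]] : ((e -> (e -> t)) -> ((t -> (s -> s)) -> e)), argument [nork tifn] : (e -> (e -> t)); result ((t -> (s -> s)) -> e).

((t -> (s -> s)) -> e)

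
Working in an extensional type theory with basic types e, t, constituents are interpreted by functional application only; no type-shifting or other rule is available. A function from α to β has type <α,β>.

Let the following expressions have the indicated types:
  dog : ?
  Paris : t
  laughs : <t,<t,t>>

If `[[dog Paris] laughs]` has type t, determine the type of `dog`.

[[dog Paris] laughs] is required to be t. laughs : <t,<t,t>> cannot yield t as functor, so [dog Paris] : <<t,<t,t>>,t>.
[dog Paris] is required to be <<t,<t,t>>,t>. Paris : t cannot yield <<t,<t,t>>,t> as functor, so dog : <t,<<t,<t,t>>,t>>.

<t,<<t,<t,t>>,t>>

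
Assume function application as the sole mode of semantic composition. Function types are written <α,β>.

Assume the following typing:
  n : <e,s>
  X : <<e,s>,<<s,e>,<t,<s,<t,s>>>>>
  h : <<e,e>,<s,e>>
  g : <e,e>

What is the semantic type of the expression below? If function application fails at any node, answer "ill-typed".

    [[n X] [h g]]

<t,<s,<t,s>>>

[n X]: X is <<e,s>,<<s,e>,<t,<s,<t,s>>>>>, n is <e,s>; result <<s,e>,<t,<s,<t,s>>>>.
[h g]: h is <<e,e>,<s,e>>, g is <e,e>; result <s,e>.
[[n X] [h g]]: [n X] is <<s,e>,<t,<s,<t,s>>>>, [h g] is <s,e>; result <t,<s,<t,s>>>.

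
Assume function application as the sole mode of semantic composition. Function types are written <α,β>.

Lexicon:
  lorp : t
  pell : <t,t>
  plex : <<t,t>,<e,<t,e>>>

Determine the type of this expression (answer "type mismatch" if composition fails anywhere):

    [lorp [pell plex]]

type mismatch

At [pell plex], plex : <<t,t>,<e,<t,e>>> takes pell : <t,t>, giving <e,<t,e>>.
At [lorp [pell plex]]: neither t nor <e,<t,e>> can take the other as argument; the node is ill-typed.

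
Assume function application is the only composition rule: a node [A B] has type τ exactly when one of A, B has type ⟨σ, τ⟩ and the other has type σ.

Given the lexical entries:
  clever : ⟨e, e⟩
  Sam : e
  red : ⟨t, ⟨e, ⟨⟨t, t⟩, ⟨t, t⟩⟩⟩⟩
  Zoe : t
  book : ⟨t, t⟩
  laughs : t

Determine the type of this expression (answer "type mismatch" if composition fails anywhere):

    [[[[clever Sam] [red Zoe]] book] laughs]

[clever Sam]: functor clever : ⟨e, e⟩, argument Sam : e; result e.
[red Zoe]: functor red : ⟨t, ⟨e, ⟨⟨t, t⟩, ⟨t, t⟩⟩⟩⟩, argument Zoe : t; result ⟨e, ⟨⟨t, t⟩, ⟨t, t⟩⟩⟩.
[[clever Sam] [red Zoe]]: functor [red Zoe] : ⟨e, ⟨⟨t, t⟩, ⟨t, t⟩⟩⟩, argument [clever Sam] : e; result ⟨⟨t, t⟩, ⟨t, t⟩⟩.
[[[clever Sam] [red Zoe]] book]: functor [[clever Sam] [red Zoe]] : ⟨⟨t, t⟩, ⟨t, t⟩⟩, argument book : ⟨t, t⟩; result ⟨t, t⟩.
[[[[clever Sam] [red Zoe]] book] laughs]: functor [[[clever Sam] [red Zoe]] book] : ⟨t, t⟩, argument laughs : t; result t.

t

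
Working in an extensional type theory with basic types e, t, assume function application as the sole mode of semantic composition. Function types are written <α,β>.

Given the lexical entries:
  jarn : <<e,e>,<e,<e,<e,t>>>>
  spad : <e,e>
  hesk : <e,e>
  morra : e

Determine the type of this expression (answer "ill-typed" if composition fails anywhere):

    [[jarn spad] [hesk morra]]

At [jarn spad], jarn : <<e,e>,<e,<e,<e,t>>>> takes spad : <e,e>, giving <e,<e,<e,t>>>.
At [hesk morra], hesk : <e,e> takes morra : e, giving e.
At [[jarn spad] [hesk morra]], [jarn spad] : <e,<e,<e,t>>> takes [hesk morra] : e, giving <e,<e,t>>.

<e,<e,t>>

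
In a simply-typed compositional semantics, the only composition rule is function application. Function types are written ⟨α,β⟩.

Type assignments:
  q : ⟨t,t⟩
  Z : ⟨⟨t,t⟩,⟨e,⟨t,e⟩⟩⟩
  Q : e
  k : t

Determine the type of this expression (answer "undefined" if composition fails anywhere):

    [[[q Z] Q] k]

e

At [q Z], Z : ⟨⟨t,t⟩,⟨e,⟨t,e⟩⟩⟩ takes q : ⟨t,t⟩, giving ⟨e,⟨t,e⟩⟩.
At [[q Z] Q], [q Z] : ⟨e,⟨t,e⟩⟩ takes Q : e, giving ⟨t,e⟩.
At [[[q Z] Q] k], [[q Z] Q] : ⟨t,e⟩ takes k : t, giving e.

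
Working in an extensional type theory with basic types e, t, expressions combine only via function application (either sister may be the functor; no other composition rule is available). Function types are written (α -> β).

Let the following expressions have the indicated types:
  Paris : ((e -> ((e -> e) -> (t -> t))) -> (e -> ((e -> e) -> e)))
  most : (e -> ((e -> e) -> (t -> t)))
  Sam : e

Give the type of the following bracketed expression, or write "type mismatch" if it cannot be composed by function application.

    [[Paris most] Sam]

((e -> e) -> e)

[Paris most]: ((e -> ((e -> e) -> (t -> t))) -> (e -> ((e -> e) -> e))) applied to (e -> ((e -> e) -> (t -> t))) yields (e -> ((e -> e) -> e)).
[[Paris most] Sam]: (e -> ((e -> e) -> e)) applied to e yields ((e -> e) -> e).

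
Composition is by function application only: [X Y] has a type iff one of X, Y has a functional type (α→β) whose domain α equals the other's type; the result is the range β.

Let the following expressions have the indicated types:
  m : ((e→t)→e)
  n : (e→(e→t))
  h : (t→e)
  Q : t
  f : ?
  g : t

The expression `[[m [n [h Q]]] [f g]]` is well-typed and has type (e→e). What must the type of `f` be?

At [[m [n [h Q]]] [f g]] (required: (e→e)): [m [n [h Q]]] is e, which is not a function with range (e→e); hence [f g] is the functor — type (e→(e→e)).
At [f g] (required: (e→(e→e))): g is t, which is not a function with range (e→(e→e)); hence f is the functor — type (t→(e→(e→e))).

(t→(e→(e→e)))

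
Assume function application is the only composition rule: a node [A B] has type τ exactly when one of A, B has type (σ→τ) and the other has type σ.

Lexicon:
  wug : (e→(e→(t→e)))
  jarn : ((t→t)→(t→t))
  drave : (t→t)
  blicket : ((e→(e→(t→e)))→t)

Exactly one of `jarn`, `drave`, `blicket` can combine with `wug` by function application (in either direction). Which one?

blicket

jarn : ((t→t)→(t→t)) — wug needs e; jarn needs (t→t); neither fits.
drave : (t→t) — wug needs e; drave needs t; neither fits.
blicket — combines: blicket : ((e→(e→(t→e)))→t) takes wug : (e→(e→(t→e))) as argument, giving t.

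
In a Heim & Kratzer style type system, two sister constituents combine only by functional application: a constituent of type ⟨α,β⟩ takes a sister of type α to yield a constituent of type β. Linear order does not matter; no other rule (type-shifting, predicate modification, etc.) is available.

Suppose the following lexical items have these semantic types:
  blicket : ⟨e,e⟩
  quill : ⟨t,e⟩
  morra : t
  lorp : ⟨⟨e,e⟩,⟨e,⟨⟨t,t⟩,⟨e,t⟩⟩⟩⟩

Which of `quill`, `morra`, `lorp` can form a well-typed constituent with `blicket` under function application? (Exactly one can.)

lorp

quill : ⟨t,e⟩ — no; blicket wants e, and quill wants t.
morra : t — no; blicket wants e, and morra wants nothing (atomic).
lorp — combines: lorp : ⟨⟨e,e⟩,⟨e,⟨⟨t,t⟩,⟨e,t⟩⟩⟩⟩ takes blicket : ⟨e,e⟩ as argument, giving ⟨e,⟨⟨t,t⟩,⟨e,t⟩⟩⟩.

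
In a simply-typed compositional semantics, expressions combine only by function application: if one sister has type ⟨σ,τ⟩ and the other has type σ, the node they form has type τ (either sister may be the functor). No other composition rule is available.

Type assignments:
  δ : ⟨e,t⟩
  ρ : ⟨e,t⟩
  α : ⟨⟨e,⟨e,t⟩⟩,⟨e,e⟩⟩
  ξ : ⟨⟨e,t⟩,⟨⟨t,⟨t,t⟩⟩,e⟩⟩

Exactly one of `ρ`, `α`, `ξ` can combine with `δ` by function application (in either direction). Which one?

ρ : ⟨e,t⟩ — does not combine with δ.
α : ⟨⟨e,⟨e,t⟩⟩,⟨e,e⟩⟩ — does not combine with δ.
ξ — combines: ξ : ⟨⟨e,t⟩,⟨⟨t,⟨t,t⟩⟩,e⟩⟩ takes δ : ⟨e,t⟩ as argument, giving ⟨⟨t,⟨t,t⟩⟩,e⟩.

ξ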